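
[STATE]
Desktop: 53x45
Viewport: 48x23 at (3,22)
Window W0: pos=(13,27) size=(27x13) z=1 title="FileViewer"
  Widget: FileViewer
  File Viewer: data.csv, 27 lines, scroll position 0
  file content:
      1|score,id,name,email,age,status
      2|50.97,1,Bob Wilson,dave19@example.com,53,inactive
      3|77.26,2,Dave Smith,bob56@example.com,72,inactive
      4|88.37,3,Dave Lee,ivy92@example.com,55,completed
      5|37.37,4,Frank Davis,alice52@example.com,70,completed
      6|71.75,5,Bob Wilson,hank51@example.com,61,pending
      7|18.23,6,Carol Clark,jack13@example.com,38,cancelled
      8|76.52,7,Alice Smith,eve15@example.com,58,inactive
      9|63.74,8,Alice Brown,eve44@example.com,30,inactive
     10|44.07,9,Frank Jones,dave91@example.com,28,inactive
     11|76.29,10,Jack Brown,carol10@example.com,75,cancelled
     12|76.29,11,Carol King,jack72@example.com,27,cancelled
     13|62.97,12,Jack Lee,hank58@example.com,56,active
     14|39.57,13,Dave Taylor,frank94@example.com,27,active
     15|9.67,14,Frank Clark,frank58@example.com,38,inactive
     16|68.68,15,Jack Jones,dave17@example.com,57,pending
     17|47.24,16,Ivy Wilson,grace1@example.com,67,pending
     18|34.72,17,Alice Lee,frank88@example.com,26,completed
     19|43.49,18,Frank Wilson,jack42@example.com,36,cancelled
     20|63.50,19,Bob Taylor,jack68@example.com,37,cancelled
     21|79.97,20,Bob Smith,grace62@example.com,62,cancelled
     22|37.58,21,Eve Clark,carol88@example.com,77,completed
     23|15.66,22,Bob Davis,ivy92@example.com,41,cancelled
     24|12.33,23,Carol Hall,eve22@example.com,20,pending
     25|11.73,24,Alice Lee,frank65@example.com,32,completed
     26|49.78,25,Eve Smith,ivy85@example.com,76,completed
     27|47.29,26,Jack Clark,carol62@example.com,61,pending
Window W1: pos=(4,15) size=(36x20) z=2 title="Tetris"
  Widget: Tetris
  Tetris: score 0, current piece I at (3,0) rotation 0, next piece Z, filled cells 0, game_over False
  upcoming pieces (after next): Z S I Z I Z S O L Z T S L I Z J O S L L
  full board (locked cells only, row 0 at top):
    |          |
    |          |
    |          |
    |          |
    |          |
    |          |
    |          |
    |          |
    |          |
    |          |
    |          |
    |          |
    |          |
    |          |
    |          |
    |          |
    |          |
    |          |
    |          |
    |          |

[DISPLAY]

 ┃          │                       ┃           
 ┃          │                       ┃           
 ┃          │Score:                 ┃           
 ┃          │0                      ┃           
 ┃          │                       ┃           
 ┃          │                       ┃           
 ┃          │                       ┃           
 ┃          │                       ┃           
 ┃          │                       ┃           
 ┃          │                       ┃           
 ┃          │                       ┃           
 ┃          │                       ┃           
 ┗━━━━━━━━━━━━━━━━━━━━━━━━━━━━━━━━━━┛           
          ┃71.75,5,Bob Wilson,hank5░┃           
          ┃18.23,6,Carol Clark,jack░┃           
          ┃76.52,7,Alice Smith,eve1░┃           
          ┃63.74,8,Alice Brown,eve4▼┃           
          ┗━━━━━━━━━━━━━━━━━━━━━━━━━┛           
                                                
                                                
                                                
                                                
                                                


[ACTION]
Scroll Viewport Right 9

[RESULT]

          │                       ┃             
          │                       ┃             
          │Score:                 ┃             
          │0                      ┃             
          │                       ┃             
          │                       ┃             
          │                       ┃             
          │                       ┃             
          │                       ┃             
          │                       ┃             
          │                       ┃             
          │                       ┃             
━━━━━━━━━━━━━━━━━━━━━━━━━━━━━━━━━━┛             
        ┃71.75,5,Bob Wilson,hank5░┃             
        ┃18.23,6,Carol Clark,jack░┃             
        ┃76.52,7,Alice Smith,eve1░┃             
        ┃63.74,8,Alice Brown,eve4▼┃             
        ┗━━━━━━━━━━━━━━━━━━━━━━━━━┛             
                                                
                                                
                                                
                                                
                                                


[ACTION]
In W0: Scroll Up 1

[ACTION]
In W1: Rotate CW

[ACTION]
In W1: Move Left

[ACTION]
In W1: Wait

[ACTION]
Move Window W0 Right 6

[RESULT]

          │                       ┃             
          │                       ┃             
          │Score:                 ┃             
          │0                      ┃             
          │                       ┃             
          │                       ┃━━━━━┓       
          │                       ┃     ┃       
          │                       ┃─────┨       
          │                       ┃age,▲┃       
          │                       ┃ave1█┃       
          │                       ┃ob56░┃       
          │                       ┃92@e░┃       
━━━━━━━━━━━━━━━━━━━━━━━━━━━━━━━━━━┛alic░┃       
              ┃71.75,5,Bob Wilson,hank5░┃       
              ┃18.23,6,Carol Clark,jack░┃       
              ┃76.52,7,Alice Smith,eve1░┃       
              ┃63.74,8,Alice Brown,eve4▼┃       
              ┗━━━━━━━━━━━━━━━━━━━━━━━━━┛       
                                                
                                                
                                                
                                                
                                                


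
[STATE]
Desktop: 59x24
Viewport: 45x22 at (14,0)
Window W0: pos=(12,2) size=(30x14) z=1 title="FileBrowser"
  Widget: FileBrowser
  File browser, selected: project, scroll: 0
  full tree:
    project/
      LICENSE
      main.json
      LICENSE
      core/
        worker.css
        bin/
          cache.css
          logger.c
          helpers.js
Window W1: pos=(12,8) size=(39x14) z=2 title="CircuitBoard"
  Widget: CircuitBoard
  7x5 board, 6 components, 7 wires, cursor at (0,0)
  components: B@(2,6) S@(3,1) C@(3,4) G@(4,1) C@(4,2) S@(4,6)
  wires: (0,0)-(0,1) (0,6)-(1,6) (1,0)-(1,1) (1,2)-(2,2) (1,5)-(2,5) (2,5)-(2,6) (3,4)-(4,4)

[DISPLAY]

                                             
                                             
━━━━━━━━━━━━━━━━━━━━━━━━━━━┓                 
FileBrowser                ┃                 
───────────────────────────┨                 
 [-] project/              ┃                 
   LICENSE                 ┃                 
   main.json               ┃                 
━━━━━━━━━━━━━━━━━━━━━━━━━━━━━━━━━━━━┓        
CircuitBoard                        ┃        
────────────────────────────────────┨        
  0 1 2 3 4 5 6                     ┃        
  [.]─ ·                   ·        ┃        
                           │        ┃        
   · ─ ·   ·           ·   ·        ┃        
           │           │            ┃        
           ·           · ─ B        ┃        
                                    ┃        
       S           C                ┃        
                   │                ┃        
       G   C       ·       S        ┃        
━━━━━━━━━━━━━━━━━━━━━━━━━━━━━━━━━━━━┛        


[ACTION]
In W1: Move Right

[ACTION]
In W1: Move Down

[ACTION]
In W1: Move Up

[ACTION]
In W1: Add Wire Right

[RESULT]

                                             
                                             
━━━━━━━━━━━━━━━━━━━━━━━━━━━┓                 
FileBrowser                ┃                 
───────────────────────────┨                 
 [-] project/              ┃                 
   LICENSE                 ┃                 
   main.json               ┃                 
━━━━━━━━━━━━━━━━━━━━━━━━━━━━━━━━━━━━┓        
CircuitBoard                        ┃        
────────────────────────────────────┨        
  0 1 2 3 4 5 6                     ┃        
   · ─[.]─ ·               ·        ┃        
                           │        ┃        
   · ─ ·   ·           ·   ·        ┃        
           │           │            ┃        
           ·           · ─ B        ┃        
                                    ┃        
       S           C                ┃        
                   │                ┃        
       G   C       ·       S        ┃        
━━━━━━━━━━━━━━━━━━━━━━━━━━━━━━━━━━━━┛        


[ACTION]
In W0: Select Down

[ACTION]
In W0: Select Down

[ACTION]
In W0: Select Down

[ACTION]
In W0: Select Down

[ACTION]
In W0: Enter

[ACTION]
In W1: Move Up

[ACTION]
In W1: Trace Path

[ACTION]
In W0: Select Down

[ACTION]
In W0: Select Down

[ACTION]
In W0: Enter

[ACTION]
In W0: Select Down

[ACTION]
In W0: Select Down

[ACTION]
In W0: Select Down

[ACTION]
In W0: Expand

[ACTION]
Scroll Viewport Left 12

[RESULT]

                                             
                                             
          ┏━━━━━━━━━━━━━━━━━━━━━━━━━━━━┓     
          ┃ FileBrowser                ┃     
          ┠────────────────────────────┨     
          ┃  [-] project/              ┃     
          ┃    LICENSE                 ┃     
          ┃    main.json               ┃     
          ┏━━━━━━━━━━━━━━━━━━━━━━━━━━━━━━━━━━
          ┃ CircuitBoard                     
          ┠──────────────────────────────────
          ┃   0 1 2 3 4 5 6                  
          ┃0   · ─[.]─ ·               ·     
          ┃                            │     
          ┃1   · ─ ·   ·           ·   ·     
          ┃            │           │         
          ┃2           ·           · ─ B     
          ┃                                  
          ┃3       S           C             
          ┃                    │             
          ┃4       G   C       ·       S     
          ┗━━━━━━━━━━━━━━━━━━━━━━━━━━━━━━━━━━


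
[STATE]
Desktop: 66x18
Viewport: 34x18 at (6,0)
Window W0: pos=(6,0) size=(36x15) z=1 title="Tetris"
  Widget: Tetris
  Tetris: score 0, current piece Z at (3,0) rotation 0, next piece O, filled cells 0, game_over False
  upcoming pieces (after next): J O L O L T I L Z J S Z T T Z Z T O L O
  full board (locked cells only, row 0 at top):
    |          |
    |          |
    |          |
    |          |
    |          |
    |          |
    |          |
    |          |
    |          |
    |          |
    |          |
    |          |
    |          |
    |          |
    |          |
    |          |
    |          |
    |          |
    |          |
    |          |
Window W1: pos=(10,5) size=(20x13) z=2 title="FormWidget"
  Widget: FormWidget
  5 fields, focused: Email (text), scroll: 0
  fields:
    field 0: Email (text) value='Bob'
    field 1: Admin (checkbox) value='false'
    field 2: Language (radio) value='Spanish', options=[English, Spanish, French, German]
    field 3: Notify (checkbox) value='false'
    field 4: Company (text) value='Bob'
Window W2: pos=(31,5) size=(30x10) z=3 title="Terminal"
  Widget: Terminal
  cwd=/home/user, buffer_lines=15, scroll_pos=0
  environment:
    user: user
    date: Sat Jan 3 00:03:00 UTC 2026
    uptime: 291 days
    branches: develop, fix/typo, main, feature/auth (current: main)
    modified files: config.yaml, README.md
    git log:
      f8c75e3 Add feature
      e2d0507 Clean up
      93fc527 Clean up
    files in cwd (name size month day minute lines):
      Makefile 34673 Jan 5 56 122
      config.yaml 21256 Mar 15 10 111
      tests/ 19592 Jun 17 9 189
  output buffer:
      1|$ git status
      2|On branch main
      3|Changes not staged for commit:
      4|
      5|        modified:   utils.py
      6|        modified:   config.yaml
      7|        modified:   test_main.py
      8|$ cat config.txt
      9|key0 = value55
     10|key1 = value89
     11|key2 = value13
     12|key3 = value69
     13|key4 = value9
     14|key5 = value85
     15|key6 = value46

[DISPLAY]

┏━━━━━━━━━━━━━━━━━━━━━━━━━━━━━━━━━
┃ Tetris                          
┠─────────────────────────────────
┃          │Next:                 
┃          │▓▓                    
┃   ┏━━━━━━━━━━━━━━━━━━┓ ┏━━━━━━━━
┃   ┃ FormWidget       ┃ ┃ Termina
┃   ┠──────────────────┨ ┠────────
┃   ┃> Email:      [Bo]┃ ┃$ git st
┃   ┃  Admin:      [ ] ┃ ┃On branc
┃   ┃  Language:   ( ) ┃ ┃Changes 
┃   ┃  Notify:     [ ] ┃ ┃        
┃   ┃  Company:    [Bo]┃ ┃        
┃   ┃                  ┃ ┃        
┗━━━┃                  ┃━┗━━━━━━━━
    ┃                  ┃          
    ┃                  ┃          
    ┗━━━━━━━━━━━━━━━━━━┛          


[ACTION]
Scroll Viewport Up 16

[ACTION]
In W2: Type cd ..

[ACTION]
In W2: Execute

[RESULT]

┏━━━━━━━━━━━━━━━━━━━━━━━━━━━━━━━━━
┃ Tetris                          
┠─────────────────────────────────
┃          │Next:                 
┃          │▓▓                    
┃   ┏━━━━━━━━━━━━━━━━━━┓ ┏━━━━━━━━
┃   ┃ FormWidget       ┃ ┃ Termina
┃   ┠──────────────────┨ ┠────────
┃   ┃> Email:      [Bo]┃ ┃key4 = v
┃   ┃  Admin:      [ ] ┃ ┃key5 = v
┃   ┃  Language:   ( ) ┃ ┃key6 = v
┃   ┃  Notify:     [ ] ┃ ┃$ cd .. 
┃   ┃  Company:    [Bo]┃ ┃        
┃   ┃                  ┃ ┃$ █     
┗━━━┃                  ┃━┗━━━━━━━━
    ┃                  ┃          
    ┃                  ┃          
    ┗━━━━━━━━━━━━━━━━━━┛          


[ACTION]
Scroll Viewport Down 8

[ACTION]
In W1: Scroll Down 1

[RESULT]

┏━━━━━━━━━━━━━━━━━━━━━━━━━━━━━━━━━
┃ Tetris                          
┠─────────────────────────────────
┃          │Next:                 
┃          │▓▓                    
┃   ┏━━━━━━━━━━━━━━━━━━┓ ┏━━━━━━━━
┃   ┃ FormWidget       ┃ ┃ Termina
┃   ┠──────────────────┨ ┠────────
┃   ┃  Admin:      [ ] ┃ ┃key4 = v
┃   ┃  Language:   ( ) ┃ ┃key5 = v
┃   ┃  Notify:     [ ] ┃ ┃key6 = v
┃   ┃  Company:    [Bo]┃ ┃$ cd .. 
┃   ┃                  ┃ ┃        
┃   ┃                  ┃ ┃$ █     
┗━━━┃                  ┃━┗━━━━━━━━
    ┃                  ┃          
    ┃                  ┃          
    ┗━━━━━━━━━━━━━━━━━━┛          


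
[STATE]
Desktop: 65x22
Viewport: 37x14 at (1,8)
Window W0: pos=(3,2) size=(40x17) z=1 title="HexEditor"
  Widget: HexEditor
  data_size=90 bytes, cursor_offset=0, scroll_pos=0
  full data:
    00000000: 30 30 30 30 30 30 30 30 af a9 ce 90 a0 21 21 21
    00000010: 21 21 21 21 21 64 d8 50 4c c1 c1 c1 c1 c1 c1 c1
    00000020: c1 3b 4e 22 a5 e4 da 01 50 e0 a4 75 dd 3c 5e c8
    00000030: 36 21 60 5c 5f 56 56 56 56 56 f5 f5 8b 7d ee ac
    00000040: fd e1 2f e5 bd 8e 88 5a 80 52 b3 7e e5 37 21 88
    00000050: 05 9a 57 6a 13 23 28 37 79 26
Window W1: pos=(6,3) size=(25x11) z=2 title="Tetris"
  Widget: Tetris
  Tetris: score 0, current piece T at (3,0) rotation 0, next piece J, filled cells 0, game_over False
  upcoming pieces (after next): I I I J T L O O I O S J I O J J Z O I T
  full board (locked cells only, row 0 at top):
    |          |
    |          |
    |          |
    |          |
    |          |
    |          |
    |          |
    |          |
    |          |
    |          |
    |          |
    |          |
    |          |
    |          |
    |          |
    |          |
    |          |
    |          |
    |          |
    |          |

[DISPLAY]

  ┃00┃          │███         ┃ 56 56 
  ┃00┃          │            ┃ 88 5a 
  ┃00┃          │            ┃ 28 37 
  ┃  ┃          │            ┃       
  ┃  ┃          │Score:      ┃       
  ┃  ┗━━━━━━━━━━━━━━━━━━━━━━━┛       
  ┃                                  
  ┃                                  
  ┃                                  
  ┃                                  
  ┗━━━━━━━━━━━━━━━━━━━━━━━━━━━━━━━━━━
                                     
                                     
                                     


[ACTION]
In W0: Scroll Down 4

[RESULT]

  ┃  ┃          │███         ┃       
  ┃  ┃          │            ┃       
  ┃  ┃          │            ┃       
  ┃  ┃          │            ┃       
  ┃  ┃          │Score:      ┃       
  ┃  ┗━━━━━━━━━━━━━━━━━━━━━━━┛       
  ┃                                  
  ┃                                  
  ┃                                  
  ┃                                  
  ┗━━━━━━━━━━━━━━━━━━━━━━━━━━━━━━━━━━
                                     
                                     
                                     


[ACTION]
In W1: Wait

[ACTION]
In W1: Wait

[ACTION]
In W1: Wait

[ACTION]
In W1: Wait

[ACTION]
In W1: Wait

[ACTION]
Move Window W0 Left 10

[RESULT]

     ┃          │███         ┃       
     ┃          │            ┃       
     ┃          │            ┃       
     ┃          │            ┃       
     ┃          │Score:      ┃       
     ┗━━━━━━━━━━━━━━━━━━━━━━━┛       
                                     
                                     
                                     
                                     
━━━━━━━━━━━━━━━━━━━━━━━━━━━━━━━━━━━━━
                                     
                                     
                                     


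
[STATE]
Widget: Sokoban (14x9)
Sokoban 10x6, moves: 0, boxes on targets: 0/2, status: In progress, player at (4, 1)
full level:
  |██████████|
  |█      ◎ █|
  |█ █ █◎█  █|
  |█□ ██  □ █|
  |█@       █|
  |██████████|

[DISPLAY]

██████████    
█      ◎ █    
█ █ █◎█  █    
█□ ██  □ █    
█@       █    
██████████    
Moves: 0  0/2 
              
              


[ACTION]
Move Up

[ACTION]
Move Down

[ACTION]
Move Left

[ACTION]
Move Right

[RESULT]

██████████    
█      ◎ █    
█□█ █◎█  █    
█  ██  □ █    
█ @      █    
██████████    
Moves: 3  0/2 
              
              


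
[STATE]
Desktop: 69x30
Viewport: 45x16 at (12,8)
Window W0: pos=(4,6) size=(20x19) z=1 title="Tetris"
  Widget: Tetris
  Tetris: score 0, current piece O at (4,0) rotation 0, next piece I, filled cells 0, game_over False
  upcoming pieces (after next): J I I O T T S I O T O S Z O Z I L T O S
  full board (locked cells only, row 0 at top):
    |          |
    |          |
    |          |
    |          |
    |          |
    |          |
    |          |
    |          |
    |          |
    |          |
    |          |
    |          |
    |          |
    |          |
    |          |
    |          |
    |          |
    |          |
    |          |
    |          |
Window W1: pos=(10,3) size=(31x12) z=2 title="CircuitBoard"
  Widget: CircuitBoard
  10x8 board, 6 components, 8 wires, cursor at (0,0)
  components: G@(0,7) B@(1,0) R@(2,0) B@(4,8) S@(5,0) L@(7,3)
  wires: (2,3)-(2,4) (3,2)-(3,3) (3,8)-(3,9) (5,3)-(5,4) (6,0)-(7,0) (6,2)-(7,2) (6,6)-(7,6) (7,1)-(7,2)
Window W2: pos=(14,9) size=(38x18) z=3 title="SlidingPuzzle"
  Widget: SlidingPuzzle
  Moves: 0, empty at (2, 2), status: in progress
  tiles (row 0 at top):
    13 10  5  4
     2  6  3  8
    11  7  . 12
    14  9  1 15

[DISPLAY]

                            ┃                
  ┏━━━━━━━━━━━━━━━━━━━━━━━━━━━━━━━━━━━━┓     
  ┃ SlidingPuzzle                      ┃     
  ┠────────────────────────────────────┨     
  ┃┌────┬────┬────┬────┐               ┃     
  ┃│ 13 │ 10 │  5 │  4 │               ┃     
━━┃├────┼────┼────┼────┤               ┃     
  ┃│  2 │  6 │  3 │  8 │               ┃     
  ┃├────┼────┼────┼────┤               ┃     
  ┃│ 11 │  7 │    │ 12 │               ┃     
  ┃├────┼────┼────┼────┤               ┃     
  ┃│ 14 │  9 │  1 │ 15 │               ┃     
  ┃└────┴────┴────┴────┘               ┃     
  ┃Moves: 0                            ┃     
  ┃                                    ┃     
  ┃                                    ┃     


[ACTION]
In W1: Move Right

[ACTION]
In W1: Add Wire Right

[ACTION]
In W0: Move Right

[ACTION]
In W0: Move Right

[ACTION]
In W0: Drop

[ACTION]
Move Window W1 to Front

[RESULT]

                            ┃                
   B                        ┃━━━━━━━━━━┓     
                            ┃          ┃     
   R           · ─ ·        ┃──────────┨     
                            ┃          ┃     
           · ─ ·            ┃          ┃     
━━━━━━━━━━━━━━━━━━━━━━━━━━━━┛          ┃     
  ┃│  2 │  6 │  3 │  8 │               ┃     
  ┃├────┼────┼────┼────┤               ┃     
  ┃│ 11 │  7 │    │ 12 │               ┃     
  ┃├────┼────┼────┼────┤               ┃     
  ┃│ 14 │  9 │  1 │ 15 │               ┃     
  ┃└────┴────┴────┴────┘               ┃     
  ┃Moves: 0                            ┃     
  ┃                                    ┃     
  ┃                                    ┃     


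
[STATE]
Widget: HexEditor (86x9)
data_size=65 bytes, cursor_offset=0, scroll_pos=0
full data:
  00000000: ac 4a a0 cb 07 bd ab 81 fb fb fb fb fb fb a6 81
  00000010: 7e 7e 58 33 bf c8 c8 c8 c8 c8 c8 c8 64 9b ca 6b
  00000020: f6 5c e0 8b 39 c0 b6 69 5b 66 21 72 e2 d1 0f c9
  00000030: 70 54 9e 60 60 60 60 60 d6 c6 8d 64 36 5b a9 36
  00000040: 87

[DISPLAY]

00000000  AC 4a a0 cb 07 bd ab 81  fb fb fb fb fb fb a6 81  |.J..............|        
00000010  7e 7e 58 33 bf c8 c8 c8  c8 c8 c8 c8 64 9b ca 6b  |~~X3........d..k|        
00000020  f6 5c e0 8b 39 c0 b6 69  5b 66 21 72 e2 d1 0f c9  |.\..9..i[f!r....|        
00000030  70 54 9e 60 60 60 60 60  d6 c6 8d 64 36 5b a9 36  |pT.`````...d6[.6|        
00000040  87                                                |.               |        
                                                                                      
                                                                                      
                                                                                      
                                                                                      


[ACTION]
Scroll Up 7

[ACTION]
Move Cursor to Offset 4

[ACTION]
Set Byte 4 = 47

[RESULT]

00000000  ac 4a a0 cb 47 bd ab 81  fb fb fb fb fb fb a6 81  |.J..G...........|        
00000010  7e 7e 58 33 bf c8 c8 c8  c8 c8 c8 c8 64 9b ca 6b  |~~X3........d..k|        
00000020  f6 5c e0 8b 39 c0 b6 69  5b 66 21 72 e2 d1 0f c9  |.\..9..i[f!r....|        
00000030  70 54 9e 60 60 60 60 60  d6 c6 8d 64 36 5b a9 36  |pT.`````...d6[.6|        
00000040  87                                                |.               |        
                                                                                      
                                                                                      
                                                                                      
                                                                                      


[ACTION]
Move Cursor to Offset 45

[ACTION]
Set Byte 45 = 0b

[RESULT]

00000000  ac 4a a0 cb 47 bd ab 81  fb fb fb fb fb fb a6 81  |.J..G...........|        
00000010  7e 7e 58 33 bf c8 c8 c8  c8 c8 c8 c8 64 9b ca 6b  |~~X3........d..k|        
00000020  f6 5c e0 8b 39 c0 b6 69  5b 66 21 72 e2 0B 0f c9  |.\..9..i[f!r....|        
00000030  70 54 9e 60 60 60 60 60  d6 c6 8d 64 36 5b a9 36  |pT.`````...d6[.6|        
00000040  87                                                |.               |        
                                                                                      
                                                                                      
                                                                                      
                                                                                      


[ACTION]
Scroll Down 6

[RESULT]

00000040  87                                                |.               |        
                                                                                      
                                                                                      
                                                                                      
                                                                                      
                                                                                      
                                                                                      
                                                                                      
                                                                                      


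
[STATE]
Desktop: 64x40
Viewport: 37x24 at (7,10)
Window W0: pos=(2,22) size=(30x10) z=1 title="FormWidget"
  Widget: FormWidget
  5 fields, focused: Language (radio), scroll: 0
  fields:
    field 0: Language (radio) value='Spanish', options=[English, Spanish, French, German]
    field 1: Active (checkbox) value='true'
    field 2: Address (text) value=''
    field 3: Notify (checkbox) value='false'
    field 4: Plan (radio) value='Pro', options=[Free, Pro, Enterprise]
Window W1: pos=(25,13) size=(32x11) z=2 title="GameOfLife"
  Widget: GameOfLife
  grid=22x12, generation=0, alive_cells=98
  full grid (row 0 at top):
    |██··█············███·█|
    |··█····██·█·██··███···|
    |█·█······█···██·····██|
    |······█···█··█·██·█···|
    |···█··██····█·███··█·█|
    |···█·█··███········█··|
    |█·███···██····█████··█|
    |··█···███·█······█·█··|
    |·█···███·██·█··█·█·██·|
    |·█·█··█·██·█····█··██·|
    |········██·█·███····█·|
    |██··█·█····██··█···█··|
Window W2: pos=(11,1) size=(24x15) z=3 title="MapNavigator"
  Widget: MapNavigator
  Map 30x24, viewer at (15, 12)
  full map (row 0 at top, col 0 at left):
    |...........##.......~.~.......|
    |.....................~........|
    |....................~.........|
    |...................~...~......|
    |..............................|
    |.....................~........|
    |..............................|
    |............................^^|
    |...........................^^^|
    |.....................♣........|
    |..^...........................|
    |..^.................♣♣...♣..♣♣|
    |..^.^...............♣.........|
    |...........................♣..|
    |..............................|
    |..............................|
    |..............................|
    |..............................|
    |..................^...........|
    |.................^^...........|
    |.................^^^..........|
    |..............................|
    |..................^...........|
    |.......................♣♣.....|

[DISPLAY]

    ┃......................┃         
    ┃......................┃         
    ┃......................┃         
    ┃......................┃━━━━━━━━━
    ┃......................┃fe       
    ┗━━━━━━━━━━━━━━━━━━━━━━┛─────────
                  ┃Gen: 0            
                  ┃······█···█··█·██·
                  ┃···█··██····█·███·
                  ┃···█·█··███·······
                  ┃█·███···██····████
                  ┃··█···███·█······█
━━━━━━━━━━━━━━━━━━┃·█···███·██·█··█·█
mWidget           ┗━━━━━━━━━━━━━━━━━━
────────────────────────┨            
nguage:   ( ) English  (┃            
tive:     [x]           ┃            
dress:    [            ]┃            
tify:     [ ]           ┃            
an:       ( ) Free  (●) ┃            
                        ┃            
━━━━━━━━━━━━━━━━━━━━━━━━┛            
                                     
                                     


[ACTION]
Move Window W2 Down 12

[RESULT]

                                     
                                     
                                     
    ┏━━━━━━━━━━━━━━━━━━━━━━┓━━━━━━━━━
    ┃ MapNavigator         ┃fe       
    ┠──────────────────────┨─────────
    ┃......................┃         
    ┃......................┃·█··█·██·
    ┃.................♣....┃···█·███·
    ┃......................┃██·······
    ┃................♣♣...♣┃█····████
    ┃^..........@....♣.....┃·█······█
━━━━┃......................┃██·█··█·█
mWid┃......................┃━━━━━━━━━
────┃......................┃         
ngua┃......................┃         
tive┃......................┃         
dres┗━━━━━━━━━━━━━━━━━━━━━━┛         
tify:     [ ]           ┃            
an:       ( ) Free  (●) ┃            
                        ┃            
━━━━━━━━━━━━━━━━━━━━━━━━┛            
                                     
                                     


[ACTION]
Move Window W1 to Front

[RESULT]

                                     
                                     
                                     
    ┏━━━━━━━━━━━━━┏━━━━━━━━━━━━━━━━━━
    ┃ MapNavigator┃ GameOfLife       
    ┠─────────────┠──────────────────
    ┃.............┃Gen: 0            
    ┃.............┃······█···█··█·██·
    ┃.............┃···█··██····█·███·
    ┃.............┃···█·█··███·······
    ┃.............┃█·███···██····████
    ┃^..........@.┃··█···███·█······█
━━━━┃.............┃·█···███·██·█··█·█
mWid┃.............┗━━━━━━━━━━━━━━━━━━
────┃......................┃         
ngua┃......................┃         
tive┃......................┃         
dres┗━━━━━━━━━━━━━━━━━━━━━━┛         
tify:     [ ]           ┃            
an:       ( ) Free  (●) ┃            
                        ┃            
━━━━━━━━━━━━━━━━━━━━━━━━┛            
                                     
                                     


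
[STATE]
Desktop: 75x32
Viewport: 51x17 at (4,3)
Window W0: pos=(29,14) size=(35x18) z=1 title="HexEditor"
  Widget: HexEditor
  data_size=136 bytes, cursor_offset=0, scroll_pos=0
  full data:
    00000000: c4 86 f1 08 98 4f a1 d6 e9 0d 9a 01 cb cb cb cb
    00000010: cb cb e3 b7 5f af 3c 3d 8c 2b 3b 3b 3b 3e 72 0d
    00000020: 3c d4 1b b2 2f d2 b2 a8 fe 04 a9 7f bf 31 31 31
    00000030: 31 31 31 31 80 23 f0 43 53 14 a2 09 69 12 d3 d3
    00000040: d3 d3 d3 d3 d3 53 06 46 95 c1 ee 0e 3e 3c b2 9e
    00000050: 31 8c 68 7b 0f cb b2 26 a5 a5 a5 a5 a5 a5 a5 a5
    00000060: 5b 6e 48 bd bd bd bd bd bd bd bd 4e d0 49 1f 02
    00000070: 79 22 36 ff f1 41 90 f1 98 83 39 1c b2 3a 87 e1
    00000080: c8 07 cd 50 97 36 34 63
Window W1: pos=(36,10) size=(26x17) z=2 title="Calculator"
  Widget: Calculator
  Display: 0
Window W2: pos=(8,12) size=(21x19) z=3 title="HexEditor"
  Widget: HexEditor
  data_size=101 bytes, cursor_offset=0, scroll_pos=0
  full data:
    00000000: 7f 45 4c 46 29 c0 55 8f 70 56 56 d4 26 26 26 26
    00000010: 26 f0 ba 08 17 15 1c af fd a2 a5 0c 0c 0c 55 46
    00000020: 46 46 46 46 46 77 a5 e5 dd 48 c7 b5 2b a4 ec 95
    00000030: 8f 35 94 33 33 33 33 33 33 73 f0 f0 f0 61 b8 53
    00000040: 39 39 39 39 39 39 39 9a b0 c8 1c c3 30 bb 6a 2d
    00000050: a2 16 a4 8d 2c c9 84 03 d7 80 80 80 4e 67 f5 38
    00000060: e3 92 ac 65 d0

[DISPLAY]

                                                   
                                                   
                                                   
                                                   
                                                   
                                                   
                                                   
                                ┏━━━━━━━━━━━━━━━━━━
                                ┃ Calculator       
    ┏━━━━━━━━━━━━━━━━━━━┓       ┠──────────────────
    ┃ HexEditor         ┃       ┃                  
    ┠───────────────────┨┏━━━━━━┃┌───┬───┬───┬───┐ 
    ┃00000000  7F 45 4c ┃┃ HexEd┃│ 7 │ 8 │ 9 │ ÷ │ 
    ┃00000010  26 f0 ba ┃┠──────┃├───┼───┼───┼───┤ 
    ┃00000020  46 46 46 ┃┃000000┃│ 4 │ 5 │ 6 │ × │ 
    ┃00000030  8f 35 94 ┃┃000000┃├───┼───┼───┼───┤ 
    ┃00000040  39 39 39 ┃┃000000┃│ 1 │ 2 │ 3 │ - │ 


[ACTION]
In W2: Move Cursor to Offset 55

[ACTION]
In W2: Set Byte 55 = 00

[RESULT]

                                                   
                                                   
                                                   
                                                   
                                                   
                                                   
                                                   
                                ┏━━━━━━━━━━━━━━━━━━
                                ┃ Calculator       
    ┏━━━━━━━━━━━━━━━━━━━┓       ┠──────────────────
    ┃ HexEditor         ┃       ┃                  
    ┠───────────────────┨┏━━━━━━┃┌───┬───┬───┬───┐ 
    ┃00000000  7f 45 4c ┃┃ HexEd┃│ 7 │ 8 │ 9 │ ÷ │ 
    ┃00000010  26 f0 ba ┃┠──────┃├───┼───┼───┼───┤ 
    ┃00000020  46 46 46 ┃┃000000┃│ 4 │ 5 │ 6 │ × │ 
    ┃00000030  8f 35 94 ┃┃000000┃├───┼───┼───┼───┤ 
    ┃00000040  39 39 39 ┃┃000000┃│ 1 │ 2 │ 3 │ - │ 


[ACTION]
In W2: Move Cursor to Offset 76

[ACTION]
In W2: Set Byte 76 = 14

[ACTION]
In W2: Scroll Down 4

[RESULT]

                                                   
                                                   
                                                   
                                                   
                                                   
                                                   
                                                   
                                ┏━━━━━━━━━━━━━━━━━━
                                ┃ Calculator       
    ┏━━━━━━━━━━━━━━━━━━━┓       ┠──────────────────
    ┃ HexEditor         ┃       ┃                  
    ┠───────────────────┨┏━━━━━━┃┌───┬───┬───┬───┐ 
    ┃00000040  39 39 39 ┃┃ HexEd┃│ 7 │ 8 │ 9 │ ÷ │ 
    ┃00000050  a2 16 a4 ┃┠──────┃├───┼───┼───┼───┤ 
    ┃00000060  e3 92 ac ┃┃000000┃│ 4 │ 5 │ 6 │ × │ 
    ┃                   ┃┃000000┃├───┼───┼───┼───┤ 
    ┃                   ┃┃000000┃│ 1 │ 2 │ 3 │ - │ 
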